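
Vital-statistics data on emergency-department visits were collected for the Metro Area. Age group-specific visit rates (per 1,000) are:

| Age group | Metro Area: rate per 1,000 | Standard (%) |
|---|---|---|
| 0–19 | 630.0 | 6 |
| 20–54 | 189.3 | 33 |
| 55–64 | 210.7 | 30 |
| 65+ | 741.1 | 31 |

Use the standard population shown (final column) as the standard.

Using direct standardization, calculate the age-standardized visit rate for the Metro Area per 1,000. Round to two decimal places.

Standard weights: 0.06, 0.33, 0.30, 0.31.
Standardized rate: 0.0600×630.0 + 0.3300×189.3 + 0.3000×210.7 + 0.3100×741.1 = 393.2200 per 1,000.

393.22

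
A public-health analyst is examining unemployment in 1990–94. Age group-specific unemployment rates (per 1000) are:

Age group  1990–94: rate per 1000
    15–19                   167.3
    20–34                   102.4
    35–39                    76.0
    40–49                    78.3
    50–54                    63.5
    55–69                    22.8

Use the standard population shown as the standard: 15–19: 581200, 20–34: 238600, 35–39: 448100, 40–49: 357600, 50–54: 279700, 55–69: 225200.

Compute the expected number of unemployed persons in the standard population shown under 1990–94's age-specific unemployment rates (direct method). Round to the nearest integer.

Expected unemployed persons = Σ (standard pop × age-specific rate ÷ 1000)
= 581200×167.3/1000 + 238600×102.4/1000 + 448100×76.0/1000 + 357600×78.3/1000 + 279700×63.5/1000 + 225200×22.8/1000
= 97234.76 + 24432.64 + 34055.60 + 28000.08 + 17760.95 + 5134.56 = 206618.59.

206619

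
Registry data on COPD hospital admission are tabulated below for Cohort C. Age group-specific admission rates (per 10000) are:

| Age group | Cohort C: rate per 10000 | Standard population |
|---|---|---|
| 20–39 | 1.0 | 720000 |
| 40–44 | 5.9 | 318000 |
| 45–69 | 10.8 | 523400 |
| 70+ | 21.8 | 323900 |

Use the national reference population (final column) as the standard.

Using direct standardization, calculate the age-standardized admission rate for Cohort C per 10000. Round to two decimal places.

Standard total = 1885300; weights = 0.3819, 0.1687, 0.2776, 0.1718.
Standardized rate: 0.3819×1.0 + 0.1687×5.9 + 0.2776×10.8 + 0.1718×21.8 = 8.1207 per 10000.

8.12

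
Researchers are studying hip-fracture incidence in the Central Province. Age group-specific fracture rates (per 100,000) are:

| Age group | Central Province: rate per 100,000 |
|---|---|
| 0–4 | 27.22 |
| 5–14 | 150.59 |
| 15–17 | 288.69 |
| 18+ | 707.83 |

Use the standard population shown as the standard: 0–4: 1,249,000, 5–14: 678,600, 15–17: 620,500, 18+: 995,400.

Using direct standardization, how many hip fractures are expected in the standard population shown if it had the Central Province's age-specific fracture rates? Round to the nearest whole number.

Expected hip fractures = Σ (standard pop × age-specific rate ÷ 100,000)
= 1,249,000×27.22/100,000 + 678,600×150.59/100,000 + 620,500×288.69/100,000 + 995,400×707.83/100,000
= 339.98 + 1021.90 + 1791.32 + 7045.74 = 10198.94.

10199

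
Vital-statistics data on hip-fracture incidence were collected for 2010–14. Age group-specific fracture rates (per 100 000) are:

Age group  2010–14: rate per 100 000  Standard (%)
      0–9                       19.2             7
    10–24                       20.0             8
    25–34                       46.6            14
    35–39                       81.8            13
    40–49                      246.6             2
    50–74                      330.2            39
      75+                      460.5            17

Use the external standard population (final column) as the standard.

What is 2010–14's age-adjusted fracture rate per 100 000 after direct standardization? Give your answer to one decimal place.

Standard weights: 0.07, 0.08, 0.14, 0.13, 0.02, 0.39, 0.17.
Standardized rate: 0.0700×19.2 + 0.0800×20.0 + 0.1400×46.6 + 0.1300×81.8 + 0.0200×246.6 + 0.3900×330.2 + 0.1700×460.5 = 232.0970 per 100 000.

232.1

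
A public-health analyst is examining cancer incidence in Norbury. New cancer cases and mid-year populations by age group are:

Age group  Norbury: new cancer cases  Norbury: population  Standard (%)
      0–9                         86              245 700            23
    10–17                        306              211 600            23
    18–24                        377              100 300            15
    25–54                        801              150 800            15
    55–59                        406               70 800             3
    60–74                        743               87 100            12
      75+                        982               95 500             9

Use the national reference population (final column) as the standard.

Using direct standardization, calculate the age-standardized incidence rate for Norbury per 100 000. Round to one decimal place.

Age-specific rates per 100 000 for Norbury: 35.00, 144.61, 375.87, 531.17, 573.45, 853.04, 1028.27.
Standard weights: 0.23, 0.23, 0.15, 0.15, 0.03, 0.12, 0.09.
Standardized rate: 0.2300×35.00 + 0.2300×144.61 + 0.1500×375.87 + 0.1500×531.17 + 0.0300×573.45 + 0.1200×853.04 + 0.0900×1028.27 = 389.4803 per 100 000.

389.5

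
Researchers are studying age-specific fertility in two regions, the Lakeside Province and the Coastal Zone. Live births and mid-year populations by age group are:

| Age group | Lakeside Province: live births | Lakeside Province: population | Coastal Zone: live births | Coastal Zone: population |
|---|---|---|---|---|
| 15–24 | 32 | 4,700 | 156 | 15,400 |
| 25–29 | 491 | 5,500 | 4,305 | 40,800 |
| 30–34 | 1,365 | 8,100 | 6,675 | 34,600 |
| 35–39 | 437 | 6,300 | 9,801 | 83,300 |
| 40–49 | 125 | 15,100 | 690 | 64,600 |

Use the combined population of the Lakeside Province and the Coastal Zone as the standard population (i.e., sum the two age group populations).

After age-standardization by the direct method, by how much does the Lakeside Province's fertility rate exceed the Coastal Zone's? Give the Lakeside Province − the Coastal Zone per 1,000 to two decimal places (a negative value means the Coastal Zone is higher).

-22.91

Age-specific rates per 1,000 for the Lakeside Province: 6.809, 89.273, 168.519, 69.365, 8.278.
For the Coastal Zone: 10.130, 105.515, 192.919, 117.659, 10.681.
Combined standard total = 278,400; weights = 0.0722, 0.1663, 0.1534, 0.3218, 0.2863.
The Lakeside Province: 0.0722×6.809 + 0.1663×89.273 + 0.1534×168.519 + 0.3218×69.365 + 0.2863×8.278 = 65.8793 per 1,000.
The Coastal Zone: 0.0722×10.130 + 0.1663×105.515 + 0.1534×192.919 + 0.3218×117.659 + 0.2863×10.681 = 88.7935 per 1,000.
Difference = 65.8793 − 88.7935 = -22.9142.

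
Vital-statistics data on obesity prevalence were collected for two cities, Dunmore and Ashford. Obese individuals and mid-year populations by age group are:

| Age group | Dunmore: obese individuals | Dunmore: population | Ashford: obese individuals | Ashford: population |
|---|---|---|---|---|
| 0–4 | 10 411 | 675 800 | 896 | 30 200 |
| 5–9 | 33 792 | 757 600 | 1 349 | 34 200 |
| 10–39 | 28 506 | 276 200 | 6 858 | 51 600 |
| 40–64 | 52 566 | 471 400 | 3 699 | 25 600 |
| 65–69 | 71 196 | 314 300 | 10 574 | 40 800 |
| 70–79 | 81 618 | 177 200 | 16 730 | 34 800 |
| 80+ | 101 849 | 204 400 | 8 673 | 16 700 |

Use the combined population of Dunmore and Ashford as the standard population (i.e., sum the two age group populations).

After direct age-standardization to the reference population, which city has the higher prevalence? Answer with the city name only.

Age-specific rates per 1 000 for Dunmore: 15.405, 44.604, 103.208, 111.510, 226.522, 460.598, 498.283.
For Ashford: 29.669, 39.444, 132.907, 144.492, 259.167, 480.747, 519.341.
Combined standard total = 3 110 800; weights = 0.2270, 0.2545, 0.1054, 0.1598, 0.1142, 0.0681, 0.0711.
Dunmore: 0.2270×15.405 + 0.2545×44.604 + 0.1054×103.208 + 0.1598×111.510 + 0.1142×226.522 + 0.0681×460.598 + 0.0711×498.283 = 136.2033 per 1 000.
Ashford: 0.2270×29.669 + 0.2545×39.444 + 0.1054×132.907 + 0.1598×144.492 + 0.1142×259.167 + 0.0681×480.747 + 0.0711×519.341 = 153.1223 per 1 000.

Ashford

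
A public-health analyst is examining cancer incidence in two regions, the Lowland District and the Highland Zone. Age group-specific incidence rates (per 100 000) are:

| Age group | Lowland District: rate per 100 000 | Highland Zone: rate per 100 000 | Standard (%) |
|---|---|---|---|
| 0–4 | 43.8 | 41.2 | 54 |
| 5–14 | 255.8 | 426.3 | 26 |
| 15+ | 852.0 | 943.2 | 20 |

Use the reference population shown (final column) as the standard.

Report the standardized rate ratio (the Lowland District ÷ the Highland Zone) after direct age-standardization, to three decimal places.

0.810

Standard weights: 0.54, 0.26, 0.20.
The Lowland District: 0.5400×43.8 + 0.2600×255.8 + 0.2000×852.0 = 260.5600 per 100 000.
The Highland Zone: 0.5400×41.2 + 0.2600×426.3 + 0.2000×943.2 = 321.7260 per 100 000.
Ratio = 260.5600 ÷ 321.7260 = 0.80988.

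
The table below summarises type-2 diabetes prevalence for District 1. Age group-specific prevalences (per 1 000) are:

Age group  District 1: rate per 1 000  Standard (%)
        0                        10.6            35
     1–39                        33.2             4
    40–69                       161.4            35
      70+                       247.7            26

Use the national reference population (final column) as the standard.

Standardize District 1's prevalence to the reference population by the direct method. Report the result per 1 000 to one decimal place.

125.9

Standard weights: 0.35, 0.04, 0.35, 0.26.
Standardized rate: 0.3500×10.6 + 0.0400×33.2 + 0.3500×161.4 + 0.2600×247.7 = 125.9300 per 1 000.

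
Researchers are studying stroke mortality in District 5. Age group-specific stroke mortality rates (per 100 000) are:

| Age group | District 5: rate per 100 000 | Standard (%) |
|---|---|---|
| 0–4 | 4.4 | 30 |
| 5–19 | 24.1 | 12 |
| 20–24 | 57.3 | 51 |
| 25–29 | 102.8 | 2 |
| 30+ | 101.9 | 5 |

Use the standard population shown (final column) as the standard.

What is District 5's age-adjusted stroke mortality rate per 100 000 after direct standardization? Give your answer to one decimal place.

40.6

Standard weights: 0.30, 0.12, 0.51, 0.02, 0.05.
Standardized rate: 0.3000×4.4 + 0.1200×24.1 + 0.5100×57.3 + 0.0200×102.8 + 0.0500×101.9 = 40.5860 per 100 000.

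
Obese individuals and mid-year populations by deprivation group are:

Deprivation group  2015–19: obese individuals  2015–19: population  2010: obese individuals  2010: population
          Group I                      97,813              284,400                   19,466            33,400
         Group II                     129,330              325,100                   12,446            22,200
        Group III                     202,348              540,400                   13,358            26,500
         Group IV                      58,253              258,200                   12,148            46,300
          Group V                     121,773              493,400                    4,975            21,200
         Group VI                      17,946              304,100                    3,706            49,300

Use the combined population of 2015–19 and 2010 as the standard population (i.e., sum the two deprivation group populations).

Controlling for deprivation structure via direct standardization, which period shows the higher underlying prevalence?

Deprivation-specific rates per 1,000 for 2015–19: 343.928, 397.816, 374.441, 225.612, 246.804, 59.013.
For 2010: 582.814, 560.631, 504.075, 262.376, 234.670, 75.172.
Combined standard total = 2,404,500; weights = 0.1322, 0.1444, 0.2358, 0.1266, 0.2140, 0.1470.
2015–19: 0.1322×343.928 + 0.1444×397.816 + 0.2358×374.441 + 0.1266×225.612 + 0.2140×246.804 + 0.1470×59.013 = 281.2609 per 1,000.
2010: 0.1322×582.814 + 0.1444×560.631 + 0.2358×504.075 + 0.1266×262.376 + 0.2140×234.670 + 0.1470×75.172 = 371.3480 per 1,000.

2010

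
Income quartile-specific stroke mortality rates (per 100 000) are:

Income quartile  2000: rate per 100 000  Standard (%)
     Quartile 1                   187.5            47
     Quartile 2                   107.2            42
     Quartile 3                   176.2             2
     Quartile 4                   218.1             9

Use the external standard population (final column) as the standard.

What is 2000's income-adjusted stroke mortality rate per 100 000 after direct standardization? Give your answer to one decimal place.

Standard weights: 0.47, 0.42, 0.02, 0.09.
Standardized rate: 0.4700×187.5 + 0.4200×107.2 + 0.0200×176.2 + 0.0900×218.1 = 156.3020 per 100 000.

156.3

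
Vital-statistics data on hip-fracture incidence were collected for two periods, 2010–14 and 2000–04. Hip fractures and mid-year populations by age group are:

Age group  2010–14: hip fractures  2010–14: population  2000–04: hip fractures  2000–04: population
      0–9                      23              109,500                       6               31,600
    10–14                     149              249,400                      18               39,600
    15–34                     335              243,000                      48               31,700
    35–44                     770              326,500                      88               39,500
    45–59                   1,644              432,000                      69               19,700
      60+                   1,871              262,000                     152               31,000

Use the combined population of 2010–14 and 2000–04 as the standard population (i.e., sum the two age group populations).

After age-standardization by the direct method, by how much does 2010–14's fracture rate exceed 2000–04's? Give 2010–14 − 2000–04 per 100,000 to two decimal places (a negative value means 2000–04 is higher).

Age-specific rates per 100,000 for 2010–14: 21.00, 59.74, 137.86, 235.83, 380.56, 714.12.
For 2000–04: 18.99, 45.45, 151.42, 222.78, 350.25, 490.32.
Combined standard total = 1,815,500; weights = 0.0777, 0.1592, 0.1513, 0.2016, 0.2488, 0.1614.
2010–14: 0.0777×21.00 + 0.1592×59.74 + 0.1513×137.86 + 0.2016×235.83 + 0.2488×380.56 + 0.1614×714.12 = 289.4795 per 100,000.
2000–04: 0.0777×18.99 + 0.1592×45.45 + 0.1513×151.42 + 0.2016×222.78 + 0.2488×350.25 + 0.1614×490.32 = 242.8113 per 100,000.
Difference = 289.4795 − 242.8113 = 46.6682.

46.67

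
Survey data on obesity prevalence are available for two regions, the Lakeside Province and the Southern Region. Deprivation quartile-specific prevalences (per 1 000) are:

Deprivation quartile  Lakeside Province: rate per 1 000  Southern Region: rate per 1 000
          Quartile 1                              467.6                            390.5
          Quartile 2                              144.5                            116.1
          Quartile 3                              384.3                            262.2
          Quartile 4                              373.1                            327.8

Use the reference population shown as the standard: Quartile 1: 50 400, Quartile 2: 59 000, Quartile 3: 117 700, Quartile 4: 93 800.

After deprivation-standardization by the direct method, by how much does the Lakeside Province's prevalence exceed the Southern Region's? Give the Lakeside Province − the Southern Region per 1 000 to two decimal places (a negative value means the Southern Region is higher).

Standard total = 320 900; weights = 0.1571, 0.1839, 0.3668, 0.2923.
The Lakeside Province: 0.1571×467.6 + 0.1839×144.5 + 0.3668×384.3 + 0.2923×373.1 = 350.0200 per 1 000.
The Southern Region: 0.1571×390.5 + 0.1839×116.1 + 0.3668×262.2 + 0.2923×327.8 = 274.6640 per 1 000.
Difference = 350.0200 − 274.6640 = 75.3560.

75.36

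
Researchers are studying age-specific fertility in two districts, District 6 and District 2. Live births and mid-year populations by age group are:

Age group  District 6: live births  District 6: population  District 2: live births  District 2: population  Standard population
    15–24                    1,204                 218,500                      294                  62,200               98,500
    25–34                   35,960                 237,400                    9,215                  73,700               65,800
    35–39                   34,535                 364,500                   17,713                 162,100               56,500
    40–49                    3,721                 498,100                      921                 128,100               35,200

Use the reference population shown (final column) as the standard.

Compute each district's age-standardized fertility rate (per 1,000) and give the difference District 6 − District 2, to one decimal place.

Age-specific rates per 1,000 for District 6: 5.510, 151.474, 94.746, 7.470.
For District 2: 4.727, 125.034, 109.272, 7.190.
Standard total = 256,000; weights = 0.3848, 0.2570, 0.2207, 0.1375.
District 6: 0.3848×5.510 + 0.2570×151.474 + 0.2207×94.746 + 0.1375×7.470 = 62.9918 per 1,000.
District 2: 0.3848×4.727 + 0.2570×125.034 + 0.2207×109.272 + 0.1375×7.190 = 59.0616 per 1,000.
Difference = 62.9918 − 59.0616 = 3.9302.

3.9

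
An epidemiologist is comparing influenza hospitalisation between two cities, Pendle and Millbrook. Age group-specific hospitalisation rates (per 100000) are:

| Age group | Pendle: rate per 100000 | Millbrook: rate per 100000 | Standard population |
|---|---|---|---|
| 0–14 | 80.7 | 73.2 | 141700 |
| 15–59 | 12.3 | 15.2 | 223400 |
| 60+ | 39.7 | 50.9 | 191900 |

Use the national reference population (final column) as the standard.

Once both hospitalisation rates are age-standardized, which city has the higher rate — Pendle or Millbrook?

Standard total = 557000; weights = 0.2544, 0.4011, 0.3445.
Pendle: 0.2544×80.7 + 0.4011×12.3 + 0.3445×39.7 = 39.1408 per 100000.
Millbrook: 0.2544×73.2 + 0.4011×15.2 + 0.3445×50.9 = 42.2546 per 100000.

Millbrook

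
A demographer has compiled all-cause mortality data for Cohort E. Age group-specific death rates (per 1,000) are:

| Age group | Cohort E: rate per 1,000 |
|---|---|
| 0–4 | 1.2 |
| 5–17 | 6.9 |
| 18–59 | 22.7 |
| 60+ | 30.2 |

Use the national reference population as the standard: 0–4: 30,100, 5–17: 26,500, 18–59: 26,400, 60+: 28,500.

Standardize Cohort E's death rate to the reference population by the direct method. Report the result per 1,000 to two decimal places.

15.06

Standard total = 111,500; weights = 0.2700, 0.2377, 0.2368, 0.2556.
Standardized rate: 0.2700×1.2 + 0.2377×6.9 + 0.2368×22.7 + 0.2556×30.2 = 15.0578 per 1,000.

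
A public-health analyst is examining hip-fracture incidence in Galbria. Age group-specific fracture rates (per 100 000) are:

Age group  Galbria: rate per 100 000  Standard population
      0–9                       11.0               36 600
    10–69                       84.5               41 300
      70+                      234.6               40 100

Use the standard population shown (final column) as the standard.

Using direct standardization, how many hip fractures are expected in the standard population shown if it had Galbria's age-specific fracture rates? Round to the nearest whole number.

Expected hip fractures = Σ (standard pop × age-specific rate ÷ 100 000)
= 36 600×11.0/100 000 + 41 300×84.5/100 000 + 40 100×234.6/100 000
= 4.03 + 34.90 + 94.07 = 133.00.

133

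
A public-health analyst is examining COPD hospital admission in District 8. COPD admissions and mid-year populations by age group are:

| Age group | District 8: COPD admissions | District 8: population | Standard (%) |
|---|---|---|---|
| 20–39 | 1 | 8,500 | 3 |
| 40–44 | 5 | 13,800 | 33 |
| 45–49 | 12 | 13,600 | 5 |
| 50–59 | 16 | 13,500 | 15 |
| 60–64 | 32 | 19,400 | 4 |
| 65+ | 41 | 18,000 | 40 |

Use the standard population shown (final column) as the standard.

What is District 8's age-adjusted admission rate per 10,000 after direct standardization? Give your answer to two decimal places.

13.22

Age-specific rates per 10,000 for District 8: 1.18, 3.62, 8.82, 11.85, 16.49, 22.78.
Standard weights: 0.03, 0.33, 0.05, 0.15, 0.04, 0.40.
Standardized rate: 0.0300×1.18 + 0.3300×3.62 + 0.0500×8.82 + 0.1500×11.85 + 0.0400×16.49 + 0.4000×22.78 = 13.2208 per 10,000.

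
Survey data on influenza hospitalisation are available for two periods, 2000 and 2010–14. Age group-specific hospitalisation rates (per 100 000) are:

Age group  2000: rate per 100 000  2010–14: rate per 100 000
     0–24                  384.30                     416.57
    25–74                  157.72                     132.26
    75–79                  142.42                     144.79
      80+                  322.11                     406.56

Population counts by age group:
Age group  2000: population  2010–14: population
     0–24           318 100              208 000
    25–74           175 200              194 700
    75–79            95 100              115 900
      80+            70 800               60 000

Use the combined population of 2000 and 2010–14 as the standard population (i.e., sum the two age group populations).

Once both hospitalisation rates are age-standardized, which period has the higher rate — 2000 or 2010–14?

Combined standard total = 1 237 800; weights = 0.4250, 0.2988, 0.1705, 0.1057.
2000: 0.4250×384.30 + 0.2988×157.72 + 0.1705×142.42 + 0.1057×322.11 = 268.7861 per 100 000.
2010–14: 0.4250×416.57 + 0.2988×132.26 + 0.1705×144.79 + 0.1057×406.56 = 284.2214 per 100 000.
The crude rates (282.51 vs 265.42) would put 2000 higher, but that reflects its age composition; once standardized to a common age structure, 2010–14 has the higher underlying rate.

2010–14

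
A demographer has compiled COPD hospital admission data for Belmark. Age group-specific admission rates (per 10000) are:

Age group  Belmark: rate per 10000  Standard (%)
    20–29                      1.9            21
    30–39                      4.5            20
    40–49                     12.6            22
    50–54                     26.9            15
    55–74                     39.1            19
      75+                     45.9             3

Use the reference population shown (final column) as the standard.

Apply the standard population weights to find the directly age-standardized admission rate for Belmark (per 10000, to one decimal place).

Standard weights: 0.21, 0.20, 0.22, 0.15, 0.19, 0.03.
Standardized rate: 0.2100×1.9 + 0.2000×4.5 + 0.2200×12.6 + 0.1500×26.9 + 0.1900×39.1 + 0.0300×45.9 = 16.9120 per 10000.

16.9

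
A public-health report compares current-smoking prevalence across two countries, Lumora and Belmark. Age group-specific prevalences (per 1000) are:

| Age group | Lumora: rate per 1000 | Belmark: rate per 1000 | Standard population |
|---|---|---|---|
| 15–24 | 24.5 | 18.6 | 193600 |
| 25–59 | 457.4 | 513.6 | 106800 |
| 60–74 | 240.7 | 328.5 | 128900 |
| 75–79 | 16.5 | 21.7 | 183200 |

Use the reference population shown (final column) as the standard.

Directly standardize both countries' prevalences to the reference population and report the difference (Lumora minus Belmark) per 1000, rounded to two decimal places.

-27.97

Standard total = 612500; weights = 0.3161, 0.1744, 0.2104, 0.2991.
Lumora: 0.3161×24.5 + 0.1744×457.4 + 0.2104×240.7 + 0.2991×16.5 = 143.0899 per 1000.
Belmark: 0.3161×18.6 + 0.1744×513.6 + 0.2104×328.5 + 0.2991×21.7 = 171.0572 per 1000.
Difference = 143.0899 − 171.0572 = -27.9673.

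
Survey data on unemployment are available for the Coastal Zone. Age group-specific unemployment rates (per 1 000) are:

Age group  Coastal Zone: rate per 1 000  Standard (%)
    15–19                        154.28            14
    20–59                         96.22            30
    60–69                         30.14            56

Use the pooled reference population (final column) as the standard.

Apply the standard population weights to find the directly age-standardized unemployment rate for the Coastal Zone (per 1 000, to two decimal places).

67.34

Standard weights: 0.14, 0.30, 0.56.
Standardized rate: 0.1400×154.28 + 0.3000×96.22 + 0.5600×30.14 = 67.3436 per 1 000.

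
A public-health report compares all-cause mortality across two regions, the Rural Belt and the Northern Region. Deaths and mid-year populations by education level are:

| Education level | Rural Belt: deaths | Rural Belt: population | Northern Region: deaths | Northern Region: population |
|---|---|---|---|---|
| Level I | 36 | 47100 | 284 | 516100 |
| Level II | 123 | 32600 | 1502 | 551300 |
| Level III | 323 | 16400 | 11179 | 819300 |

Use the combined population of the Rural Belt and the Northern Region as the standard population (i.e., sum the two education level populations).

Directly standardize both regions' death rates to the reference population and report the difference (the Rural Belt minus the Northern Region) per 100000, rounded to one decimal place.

Education-specific rates per 100000 for the Rural Belt: 76.43, 377.30, 1969.51.
For the Northern Region: 55.03, 272.45, 1364.46.
Combined standard total = 1982800; weights = 0.2840, 0.2945, 0.4215.
The Rural Belt: 0.2840×76.43 + 0.2945×377.30 + 0.4215×1969.51 = 962.9182 per 100000.
The Northern Region: 0.2840×55.03 + 0.2945×272.45 + 0.4215×1364.46 = 670.9455 per 100000.
Difference = 962.9182 − 670.9455 = 291.9728.

292.0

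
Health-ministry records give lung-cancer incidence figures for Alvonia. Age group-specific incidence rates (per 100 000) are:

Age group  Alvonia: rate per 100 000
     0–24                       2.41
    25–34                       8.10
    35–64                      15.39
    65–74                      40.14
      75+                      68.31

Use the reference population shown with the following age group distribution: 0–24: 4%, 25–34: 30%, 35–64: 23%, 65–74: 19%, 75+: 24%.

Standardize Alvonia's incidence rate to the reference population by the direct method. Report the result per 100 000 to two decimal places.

Standard weights: 0.04, 0.30, 0.23, 0.19, 0.24.
Standardized rate: 0.0400×2.41 + 0.3000×8.10 + 0.2300×15.39 + 0.1900×40.14 + 0.2400×68.31 = 30.0871 per 100 000.

30.09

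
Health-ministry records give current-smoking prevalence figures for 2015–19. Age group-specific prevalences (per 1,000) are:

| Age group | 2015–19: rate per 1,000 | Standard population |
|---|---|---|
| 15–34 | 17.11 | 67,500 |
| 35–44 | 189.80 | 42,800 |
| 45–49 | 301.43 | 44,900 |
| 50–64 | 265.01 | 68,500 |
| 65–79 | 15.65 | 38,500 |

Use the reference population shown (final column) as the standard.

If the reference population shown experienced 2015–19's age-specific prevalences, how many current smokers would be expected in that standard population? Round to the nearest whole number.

Expected current smokers = Σ (standard pop × age-specific rate ÷ 1,000)
= 67,500×17.11/1,000 + 42,800×189.80/1,000 + 44,900×301.43/1,000 + 68,500×265.01/1,000 + 38,500×15.65/1,000
= 1154.92 + 8123.44 + 13534.21 + 18153.19 + 602.52 = 41568.28.

41568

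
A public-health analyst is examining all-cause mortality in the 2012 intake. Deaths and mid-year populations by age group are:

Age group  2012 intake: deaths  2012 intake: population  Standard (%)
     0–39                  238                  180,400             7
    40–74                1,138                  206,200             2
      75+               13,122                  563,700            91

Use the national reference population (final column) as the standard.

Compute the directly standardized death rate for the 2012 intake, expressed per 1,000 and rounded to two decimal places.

Age-specific rates per 1,000 for the 2012 intake: 1.319, 5.519, 23.278.
Standard weights: 0.07, 0.02, 0.91.
Standardized rate: 0.0700×1.319 + 0.0200×5.519 + 0.9100×23.278 = 21.3860 per 1,000.

21.39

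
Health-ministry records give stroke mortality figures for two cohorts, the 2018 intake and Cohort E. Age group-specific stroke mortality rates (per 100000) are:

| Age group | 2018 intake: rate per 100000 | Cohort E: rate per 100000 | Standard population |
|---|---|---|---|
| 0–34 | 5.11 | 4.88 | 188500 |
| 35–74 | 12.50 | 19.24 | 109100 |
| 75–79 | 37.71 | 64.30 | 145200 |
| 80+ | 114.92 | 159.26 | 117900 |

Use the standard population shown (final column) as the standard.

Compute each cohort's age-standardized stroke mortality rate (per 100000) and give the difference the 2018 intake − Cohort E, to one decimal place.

Standard total = 560700; weights = 0.3362, 0.1946, 0.2590, 0.2103.
The 2018 intake: 0.3362×5.11 + 0.1946×12.50 + 0.2590×37.71 + 0.2103×114.92 = 38.0802 per 100000.
Cohort E: 0.3362×4.88 + 0.1946×19.24 + 0.2590×64.30 + 0.2103×159.26 = 55.5236 per 100000.
Difference = 38.0802 − 55.5236 = -17.4434.

-17.4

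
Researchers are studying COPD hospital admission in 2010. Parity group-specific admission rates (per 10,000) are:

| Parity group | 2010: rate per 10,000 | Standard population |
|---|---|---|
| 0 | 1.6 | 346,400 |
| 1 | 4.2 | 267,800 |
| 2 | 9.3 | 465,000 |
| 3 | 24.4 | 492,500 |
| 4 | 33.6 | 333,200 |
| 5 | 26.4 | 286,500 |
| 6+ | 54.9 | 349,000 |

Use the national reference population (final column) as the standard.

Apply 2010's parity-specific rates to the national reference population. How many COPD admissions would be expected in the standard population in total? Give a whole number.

Expected COPD admissions = Σ (standard pop × parity-specific rate ÷ 10,000)
= 346,400×1.6/10,000 + 267,800×4.2/10,000 + 465,000×9.3/10,000 + 492,500×24.4/10,000 + 333,200×33.6/10,000 + 286,500×26.4/10,000 + 349,000×54.9/10,000
= 55.42 + 112.48 + 432.45 + 1201.70 + 1119.55 + 756.36 + 1916.01 = 5593.97.

5594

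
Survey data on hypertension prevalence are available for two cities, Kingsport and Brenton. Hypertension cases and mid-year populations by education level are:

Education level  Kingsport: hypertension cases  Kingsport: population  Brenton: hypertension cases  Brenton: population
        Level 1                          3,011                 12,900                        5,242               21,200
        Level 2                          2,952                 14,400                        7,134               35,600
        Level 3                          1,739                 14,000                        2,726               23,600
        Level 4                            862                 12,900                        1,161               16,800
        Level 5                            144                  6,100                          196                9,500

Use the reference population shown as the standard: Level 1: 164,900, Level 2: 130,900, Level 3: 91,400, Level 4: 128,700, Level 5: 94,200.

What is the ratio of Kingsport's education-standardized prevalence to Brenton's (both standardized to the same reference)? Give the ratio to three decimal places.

Education-specific rates per 1,000 for Kingsport: 233.411, 205.000, 124.214, 66.822, 23.607.
For Brenton: 247.264, 200.393, 115.508, 69.107, 20.632.
Standard total = 610,100; weights = 0.2703, 0.2146, 0.1498, 0.2109, 0.1544.
Kingsport: 0.2703×233.411 + 0.2146×205.000 + 0.1498×124.214 + 0.2109×66.822 + 0.1544×23.607 = 143.4205 per 1,000.
Brenton: 0.2703×247.264 + 0.2146×200.393 + 0.1498×115.508 + 0.2109×69.107 + 0.1544×20.632 = 144.8949 per 1,000.
Ratio = 143.4205 ÷ 144.8949 = 0.98982.

0.990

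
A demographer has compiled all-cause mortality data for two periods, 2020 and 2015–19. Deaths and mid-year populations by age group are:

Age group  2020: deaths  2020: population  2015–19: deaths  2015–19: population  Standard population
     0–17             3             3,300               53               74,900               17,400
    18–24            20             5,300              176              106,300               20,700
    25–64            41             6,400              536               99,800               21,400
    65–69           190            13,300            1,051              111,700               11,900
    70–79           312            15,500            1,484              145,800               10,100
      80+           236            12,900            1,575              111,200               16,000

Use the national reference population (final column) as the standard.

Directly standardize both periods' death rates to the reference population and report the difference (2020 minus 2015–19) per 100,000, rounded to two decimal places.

301.68

Age-specific rates per 100,000 for 2020: 90.91, 377.36, 640.62, 1428.57, 2012.90, 1829.46.
For 2015–19: 70.76, 165.57, 537.07, 940.91, 1017.83, 1416.37.
Standard total = 97,500; weights = 0.1785, 0.2123, 0.2195, 0.1221, 0.1036, 0.1641.
2020: 0.1785×90.91 + 0.2123×377.36 + 0.2195×640.62 + 0.1221×1428.57 + 0.1036×2012.90 + 0.1641×1829.46 = 920.0426 per 100,000.
2015–19: 0.1785×70.76 + 0.2123×165.57 + 0.2195×537.07 + 0.1221×940.91 + 0.1036×1017.83 + 0.1641×1416.37 = 618.3667 per 100,000.
Difference = 920.0426 − 618.3667 = 301.6759.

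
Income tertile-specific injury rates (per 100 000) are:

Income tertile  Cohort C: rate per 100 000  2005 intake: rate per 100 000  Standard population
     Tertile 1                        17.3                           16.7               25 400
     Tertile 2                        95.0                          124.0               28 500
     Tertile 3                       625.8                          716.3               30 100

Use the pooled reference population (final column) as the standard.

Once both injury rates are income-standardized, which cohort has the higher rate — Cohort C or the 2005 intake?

Standard total = 84 000; weights = 0.3024, 0.3393, 0.3583.
Cohort C: 0.3024×17.3 + 0.3393×95.0 + 0.3583×625.8 = 261.7083 per 100 000.
The 2005 intake: 0.3024×16.7 + 0.3393×124.0 + 0.3583×716.3 = 303.7954 per 100 000.

2005 intake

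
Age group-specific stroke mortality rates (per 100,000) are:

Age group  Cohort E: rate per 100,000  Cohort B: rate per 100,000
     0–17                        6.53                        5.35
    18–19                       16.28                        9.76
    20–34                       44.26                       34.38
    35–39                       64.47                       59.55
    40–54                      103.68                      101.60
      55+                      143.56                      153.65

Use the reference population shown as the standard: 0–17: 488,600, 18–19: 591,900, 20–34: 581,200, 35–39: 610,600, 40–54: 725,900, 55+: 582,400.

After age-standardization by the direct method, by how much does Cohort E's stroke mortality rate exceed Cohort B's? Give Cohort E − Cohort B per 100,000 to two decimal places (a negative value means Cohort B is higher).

Standard total = 3,580,600; weights = 0.1365, 0.1653, 0.1623, 0.1705, 0.2027, 0.1627.
Cohort E: 0.1365×6.53 + 0.1653×16.28 + 0.1623×44.26 + 0.1705×64.47 + 0.2027×103.68 + 0.1627×143.56 = 66.1304 per 100,000.
Cohort B: 0.1365×5.35 + 0.1653×9.76 + 0.1623×34.38 + 0.1705×59.55 + 0.2027×101.60 + 0.1627×153.65 = 63.6684 per 100,000.
Difference = 66.1304 − 63.6684 = 2.4620.

2.46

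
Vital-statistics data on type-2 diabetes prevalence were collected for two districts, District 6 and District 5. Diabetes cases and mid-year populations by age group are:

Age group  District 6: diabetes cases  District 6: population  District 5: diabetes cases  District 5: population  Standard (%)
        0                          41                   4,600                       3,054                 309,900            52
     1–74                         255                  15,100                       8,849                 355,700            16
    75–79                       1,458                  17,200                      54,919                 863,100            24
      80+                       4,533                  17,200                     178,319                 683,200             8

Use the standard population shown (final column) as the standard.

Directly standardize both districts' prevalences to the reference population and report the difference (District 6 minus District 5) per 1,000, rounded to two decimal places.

3.51

Age-specific rates per 1,000 for District 6: 8.913, 16.887, 84.767, 263.547.
For District 5: 9.855, 24.878, 63.630, 261.006.
Standard weights: 0.52, 0.16, 0.24, 0.08.
District 6: 0.5200×8.913 + 0.1600×16.887 + 0.2400×84.767 + 0.0800×263.547 = 48.7647 per 1,000.
District 5: 0.5200×9.855 + 0.1600×24.878 + 0.2400×63.630 + 0.0800×261.006 = 45.2566 per 1,000.
Difference = 48.7647 − 45.2566 = 3.5081.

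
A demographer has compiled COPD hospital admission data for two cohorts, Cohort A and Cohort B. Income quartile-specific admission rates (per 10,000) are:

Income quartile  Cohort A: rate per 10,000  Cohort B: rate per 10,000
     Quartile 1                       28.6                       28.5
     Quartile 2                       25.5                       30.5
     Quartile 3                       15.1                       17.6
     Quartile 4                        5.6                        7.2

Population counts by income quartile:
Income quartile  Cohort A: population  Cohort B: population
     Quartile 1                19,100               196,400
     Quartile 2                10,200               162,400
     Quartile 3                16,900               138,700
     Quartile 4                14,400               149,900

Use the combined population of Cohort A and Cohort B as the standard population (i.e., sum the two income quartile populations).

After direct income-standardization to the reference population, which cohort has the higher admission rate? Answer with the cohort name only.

Combined standard total = 708,000; weights = 0.3044, 0.2438, 0.2198, 0.2321.
Cohort A: 0.3044×28.6 + 0.2438×25.5 + 0.2198×15.1 + 0.2321×5.6 = 19.5399 per 10,000.
Cohort B: 0.3044×28.5 + 0.2438×30.5 + 0.2198×17.6 + 0.2321×7.2 = 21.6491 per 10,000.

Cohort B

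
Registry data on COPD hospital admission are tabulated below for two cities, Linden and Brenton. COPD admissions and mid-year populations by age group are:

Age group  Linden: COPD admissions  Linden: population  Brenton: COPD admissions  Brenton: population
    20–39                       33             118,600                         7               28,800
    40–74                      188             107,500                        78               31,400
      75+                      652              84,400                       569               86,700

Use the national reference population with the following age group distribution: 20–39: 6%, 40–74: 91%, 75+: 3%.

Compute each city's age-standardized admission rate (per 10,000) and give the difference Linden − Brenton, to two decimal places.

-6.32

Age-specific rates per 10,000 for Linden: 2.78, 17.49, 77.25.
For Brenton: 2.43, 24.84, 65.63.
Standard weights: 0.06, 0.91, 0.03.
Linden: 0.0600×2.78 + 0.9100×17.49 + 0.0300×77.25 = 18.3989 per 10,000.
Brenton: 0.0600×2.43 + 0.9100×24.84 + 0.0300×65.63 = 24.7198 per 10,000.
Difference = 18.3989 − 24.7198 = -6.3209.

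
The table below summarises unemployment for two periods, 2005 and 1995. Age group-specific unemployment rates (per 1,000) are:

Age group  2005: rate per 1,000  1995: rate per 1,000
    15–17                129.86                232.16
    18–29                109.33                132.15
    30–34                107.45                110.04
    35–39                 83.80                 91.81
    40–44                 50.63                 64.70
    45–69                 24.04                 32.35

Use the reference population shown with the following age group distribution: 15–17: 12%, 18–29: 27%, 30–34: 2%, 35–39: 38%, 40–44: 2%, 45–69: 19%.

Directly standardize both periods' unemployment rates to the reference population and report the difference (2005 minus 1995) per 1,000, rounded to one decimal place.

-23.4

Standard weights: 0.12, 0.27, 0.02, 0.38, 0.02, 0.19.
2005: 0.1200×129.86 + 0.2700×109.33 + 0.0200×107.45 + 0.3800×83.80 + 0.0200×50.63 + 0.1900×24.04 = 84.6755 per 1,000.
1995: 0.1200×232.16 + 0.2700×132.15 + 0.0200×110.04 + 0.3800×91.81 + 0.0200×64.70 + 0.1900×32.35 = 108.0688 per 1,000.
Difference = 84.6755 − 108.0688 = -23.3933.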